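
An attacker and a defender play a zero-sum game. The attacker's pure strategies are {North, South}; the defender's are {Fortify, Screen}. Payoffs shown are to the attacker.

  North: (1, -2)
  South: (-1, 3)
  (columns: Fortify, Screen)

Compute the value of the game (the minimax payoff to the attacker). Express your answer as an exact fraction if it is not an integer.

1/7

Row minima: North → -2, South → -1; maximin = -1.
Column maxima: Fortify → 1, Screen → 3; minimax = 1.
-1 ≠ 1, so there is no saddle point; optimal play is mixed.
Let the attacker play North with probability p. Expected payoff against Fortify: 1p + (-1)(1−p) = 2p − 1; against Screen: (-2)p + 3(1−p) = −5p + 3.
Setting these equal: 2p − 1 = −5p + 3 ⇒ 7p = 4 ⇒ p = 4/7, and the value is (2)·(4/7) − 1 = 1/7.
For the defender: with q = P(Fortify), equating North's and South's payoffs gives 3q − 2 = −4q + 3 ⇒ q = 5/7.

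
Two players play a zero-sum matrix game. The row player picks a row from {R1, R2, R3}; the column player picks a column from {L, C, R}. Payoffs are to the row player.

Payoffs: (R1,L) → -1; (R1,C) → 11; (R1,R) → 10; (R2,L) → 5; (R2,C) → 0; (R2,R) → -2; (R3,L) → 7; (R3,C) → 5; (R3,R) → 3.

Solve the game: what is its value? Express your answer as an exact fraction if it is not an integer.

Row minima: R1 → -1, R2 → -2, R3 → 3; maximin = 3.
Column maxima: L → 7, C → 11, R → 10; minimax = 7.
3 ≠ 7, so there is no saddle point; optimal play is mixed.
R2 is strictly dominated by R3, so the row player never plays it.
C is strictly dominated by R (it gives the row player strictly more in every row), so the column player never plays it.
On the remaining 2×2 (R1, R3 vs L, R):
Let the row player play R1 with probability p. Expected payoff against L: (-1)p + 7(1−p) = −8p + 7; against R: 10p + 3(1−p) = 7p + 3.
Setting these equal: −8p + 7 = 7p + 3 ⇒ −15p = -4 ⇒ p = 4/15, and the value is (-8)·(4/15) + 7 = 73/15.
For the column player: with q = P(L), equating R1's and R3's payoffs gives −11q + 10 = 4q + 3 ⇒ q = 7/15.

73/15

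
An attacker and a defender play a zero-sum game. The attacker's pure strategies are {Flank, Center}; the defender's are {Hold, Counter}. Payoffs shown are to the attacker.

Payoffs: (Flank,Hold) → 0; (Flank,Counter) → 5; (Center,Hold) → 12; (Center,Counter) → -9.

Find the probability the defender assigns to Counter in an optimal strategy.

Row minima: Flank → 0, Center → -9; maximin = 0.
Column maxima: Hold → 12, Counter → 5; minimax = 5.
0 ≠ 5, so there is no saddle point; optimal play is mixed.
Let the attacker play Flank with probability p. Expected payoff against Hold: 0p + 12(1−p) = −12p + 12; against Counter: 5p + (-9)(1−p) = 14p − 9.
Setting these equal: −12p + 12 = 14p − 9 ⇒ −26p = -21 ⇒ p = 21/26, and the value is (-12)·(21/26) + 12 = 30/13.
For the defender: with q = P(Hold), equating Flank's and Center's payoffs gives −5q + 5 = 21q − 9 ⇒ q = 7/13.

6/13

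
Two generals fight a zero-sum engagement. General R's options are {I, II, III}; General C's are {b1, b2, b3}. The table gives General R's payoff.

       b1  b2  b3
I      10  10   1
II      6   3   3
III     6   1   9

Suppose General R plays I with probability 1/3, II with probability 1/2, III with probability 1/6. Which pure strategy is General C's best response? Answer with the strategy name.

b3

If General C plays b1, General R's expected payoff is (1/3)·10 + (1/2)·6 + (1/6)·6 = 22/3.
If General C plays b2, General R's expected payoff is (1/3)·10 + (1/2)·3 + (1/6)·1 = 5.
If General C plays b3, General R's expected payoff is (1/3)·1 + (1/2)·3 + (1/6)·9 = 10/3.
General C minimizes General R's payoff; the smallest is 10/3, so the best response is b3.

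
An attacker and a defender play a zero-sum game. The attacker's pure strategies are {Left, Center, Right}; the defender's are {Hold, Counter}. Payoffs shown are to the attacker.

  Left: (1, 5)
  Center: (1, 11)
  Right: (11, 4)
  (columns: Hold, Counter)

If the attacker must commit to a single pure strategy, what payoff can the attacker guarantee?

4

Row minima: Left → 1, Center → 1, Right → 4.
The best of these is 4.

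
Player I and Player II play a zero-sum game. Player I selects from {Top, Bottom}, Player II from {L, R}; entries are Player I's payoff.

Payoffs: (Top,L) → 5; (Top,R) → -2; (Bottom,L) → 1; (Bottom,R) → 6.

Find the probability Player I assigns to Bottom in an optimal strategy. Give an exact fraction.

Row minima: Top → -2, Bottom → 1; maximin = 1.
Column maxima: L → 5, R → 6; minimax = 5.
1 ≠ 5, so there is no saddle point; optimal play is mixed.
Let Player I play Top with probability p. Expected payoff against L: 5p + 1(1−p) = 4p + 1; against R: (-2)p + 6(1−p) = −8p + 6.
Setting these equal: 4p + 1 = −8p + 6 ⇒ 12p = 5 ⇒ p = 5/12, and the value is (4)·(5/12) + 1 = 8/3.
For Player II: with q = P(L), equating Top's and Bottom's payoffs gives 7q − 2 = −5q + 6 ⇒ q = 2/3.

7/12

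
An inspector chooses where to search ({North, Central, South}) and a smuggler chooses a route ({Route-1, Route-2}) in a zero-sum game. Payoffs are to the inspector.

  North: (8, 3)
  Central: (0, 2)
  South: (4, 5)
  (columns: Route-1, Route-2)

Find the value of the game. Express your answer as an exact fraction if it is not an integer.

14/3

Row minima: North → 3, Central → 0, South → 4; maximin = 4.
Column maxima: Route-1 → 8, Route-2 → 5; minimax = 5.
4 ≠ 5, so there is no saddle point; optimal play is mixed.
Central is strictly dominated by North, so the inspector never plays it.
On the remaining 2×2 (North, South vs Route-1, Route-2):
Let the inspector play North with probability p. Expected payoff against Route-1: 8p + 4(1−p) = 4p + 4; against Route-2: 3p + 5(1−p) = −2p + 5.
Setting these equal: 4p + 4 = −2p + 5 ⇒ 6p = 1 ⇒ p = 1/6, and the value is (4)·(1/6) + 4 = 14/3.
For the smuggler: with q = P(Route-1), equating North's and South's payoffs gives 5q + 3 = −q + 5 ⇒ q = 1/3.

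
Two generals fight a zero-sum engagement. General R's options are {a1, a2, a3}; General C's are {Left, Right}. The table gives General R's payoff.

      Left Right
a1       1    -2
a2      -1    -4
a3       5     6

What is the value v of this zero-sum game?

5

Row minima: a1 → -2, a2 → -4, a3 → 5; maximin = 5.
Column maxima: Left → 5, Right → 6; minimax = 5.
Since maximin = minimax = 5, there is a saddle point and the value is 5.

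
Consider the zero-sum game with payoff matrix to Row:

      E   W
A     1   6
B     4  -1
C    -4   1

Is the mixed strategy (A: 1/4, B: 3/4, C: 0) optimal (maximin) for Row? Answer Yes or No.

No

Against E this mix gives (1/4)·1 + (3/4)·4 = 13/4.
Against W this mix gives (1/4)·6 + (3/4)·(-1) = 3/4.
Column will play W, holding Row to 3/4. Shifting weight toward the row that does better against W would raise this floor (the equalizing mix achieves 5/2 against both W and E), so the proposed strategy is not optimal.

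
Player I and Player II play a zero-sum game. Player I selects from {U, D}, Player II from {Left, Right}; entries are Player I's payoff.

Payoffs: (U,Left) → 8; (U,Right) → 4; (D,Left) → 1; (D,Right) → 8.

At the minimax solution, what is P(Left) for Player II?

Row minima: U → 4, D → 1; maximin = 4.
Column maxima: Left → 8, Right → 8; minimax = 8.
4 ≠ 8, so there is no saddle point; optimal play is mixed.
Let Player I play U with probability p. Expected payoff against Left: 8p + 1(1−p) = 7p + 1; against Right: 4p + 8(1−p) = −4p + 8.
Setting these equal: 7p + 1 = −4p + 8 ⇒ 11p = 7 ⇒ p = 7/11, and the value is (7)·(7/11) + 1 = 60/11.
For Player II: with q = P(Left), equating U's and D's payoffs gives 4q + 4 = −7q + 8 ⇒ q = 4/11.

4/11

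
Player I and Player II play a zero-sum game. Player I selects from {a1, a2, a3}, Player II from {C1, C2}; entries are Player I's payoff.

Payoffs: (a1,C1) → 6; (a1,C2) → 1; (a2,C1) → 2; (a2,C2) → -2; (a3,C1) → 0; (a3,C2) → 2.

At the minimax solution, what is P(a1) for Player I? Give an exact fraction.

2/7

Row minima: a1 → 1, a2 → -2, a3 → 0; maximin = 1.
Column maxima: C1 → 6, C2 → 2; minimax = 2.
1 ≠ 2, so there is no saddle point; optimal play is mixed.
a2 is strictly dominated by a1, so Player I never plays it.
On the remaining 2×2 (a1, a3 vs C1, C2):
Let Player I play a1 with probability p. Expected payoff against C1: 6p + 0(1−p) = 6p; against C2: 1p + 2(1−p) = −p + 2.
Setting these equal: 6p = −p + 2 ⇒ 7p = 2 ⇒ p = 2/7, and the value is (6)·(2/7) = 12/7.
For Player II: with q = P(C1), equating a1's and a3's payoffs gives 5q + 1 = −2q + 2 ⇒ q = 1/7.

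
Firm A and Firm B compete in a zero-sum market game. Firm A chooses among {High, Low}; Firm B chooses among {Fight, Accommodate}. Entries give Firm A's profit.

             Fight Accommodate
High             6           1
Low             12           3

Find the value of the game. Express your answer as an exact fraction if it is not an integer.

Row minima: High → 1, Low → 3; maximin = 3.
Column maxima: Fight → 12, Accommodate → 3; minimax = 3.
Since maximin = minimax = 3, there is a saddle point and the value is 3.

3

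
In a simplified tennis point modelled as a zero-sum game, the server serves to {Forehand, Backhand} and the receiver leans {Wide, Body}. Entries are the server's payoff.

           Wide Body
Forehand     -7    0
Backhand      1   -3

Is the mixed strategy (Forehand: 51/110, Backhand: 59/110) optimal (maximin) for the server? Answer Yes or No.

Against Wide this mix gives (51/110)·(-7) + (59/110)·1 = -149/55.
Against Body this mix gives (51/110)·0 + (59/110)·(-3) = -177/110.
The receiver will play Wide, holding the server to -149/55. Shifting weight toward the row that does better against Wide would raise this floor (the equalizing mix achieves -21/11 against both Wide and Body), so the proposed strategy is not optimal.

No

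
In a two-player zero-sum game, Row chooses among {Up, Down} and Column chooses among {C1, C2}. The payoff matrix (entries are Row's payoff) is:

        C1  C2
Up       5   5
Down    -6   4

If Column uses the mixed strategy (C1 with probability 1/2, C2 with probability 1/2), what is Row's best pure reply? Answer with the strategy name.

Up

Expected payoff of Up: (1/2)·5 + (1/2)·5 = 5.
Expected payoff of Down: (1/2)·(-6) + (1/2)·4 = -1.
The largest is 5, so Row's best response is Up.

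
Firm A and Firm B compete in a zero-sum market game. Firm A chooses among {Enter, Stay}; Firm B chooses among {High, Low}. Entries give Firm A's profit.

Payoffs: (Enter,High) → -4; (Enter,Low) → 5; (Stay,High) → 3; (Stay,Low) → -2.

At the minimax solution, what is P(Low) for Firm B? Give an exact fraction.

Row minima: Enter → -4, Stay → -2; maximin = -2.
Column maxima: High → 3, Low → 5; minimax = 3.
-2 ≠ 3, so there is no saddle point; optimal play is mixed.
Let Firm A play Enter with probability p. Expected payoff against High: (-4)p + 3(1−p) = −7p + 3; against Low: 5p + (-2)(1−p) = 7p − 2.
Setting these equal: −7p + 3 = 7p − 2 ⇒ −14p = -5 ⇒ p = 5/14, and the value is (-7)·(5/14) + 3 = 1/2.
For Firm B: with q = P(High), equating Enter's and Stay's payoffs gives −9q + 5 = 5q − 2 ⇒ q = 1/2.

1/2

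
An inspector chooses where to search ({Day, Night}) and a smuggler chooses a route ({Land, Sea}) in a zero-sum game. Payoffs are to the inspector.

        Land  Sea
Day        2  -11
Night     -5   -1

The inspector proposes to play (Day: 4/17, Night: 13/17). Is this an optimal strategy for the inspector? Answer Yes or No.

Against Land this mix gives (4/17)·2 + (13/17)·(-5) = -57/17.
Against Sea this mix gives (4/17)·(-11) + (13/17)·(-1) = -57/17.
All of the smuggler's active replies (Land, Sea) yield -57/17, and no column does worse for the inspector. The mix makes the smuggler indifferent and guarantees -57/17, so it is optimal.

Yes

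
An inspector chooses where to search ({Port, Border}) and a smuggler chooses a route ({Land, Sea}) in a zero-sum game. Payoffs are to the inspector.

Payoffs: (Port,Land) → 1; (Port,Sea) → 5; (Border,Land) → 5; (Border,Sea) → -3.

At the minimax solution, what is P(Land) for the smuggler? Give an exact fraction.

2/3

Row minima: Port → 1, Border → -3; maximin = 1.
Column maxima: Land → 5, Sea → 5; minimax = 5.
1 ≠ 5, so there is no saddle point; optimal play is mixed.
Let the inspector play Port with probability p. Expected payoff against Land: 1p + 5(1−p) = −4p + 5; against Sea: 5p + (-3)(1−p) = 8p − 3.
Setting these equal: −4p + 5 = 8p − 3 ⇒ −12p = -8 ⇒ p = 2/3, and the value is (-4)·(2/3) + 5 = 7/3.
For the smuggler: with q = P(Land), equating Port's and Border's payoffs gives −4q + 5 = 8q − 3 ⇒ q = 2/3.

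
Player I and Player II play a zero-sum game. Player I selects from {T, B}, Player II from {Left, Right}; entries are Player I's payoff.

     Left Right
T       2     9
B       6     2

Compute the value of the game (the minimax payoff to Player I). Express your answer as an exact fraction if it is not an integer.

50/11

Row minima: T → 2, B → 2; maximin = 2.
Column maxima: Left → 6, Right → 9; minimax = 6.
2 ≠ 6, so there is no saddle point; optimal play is mixed.
Let Player I play T with probability p. Expected payoff against Left: 2p + 6(1−p) = −4p + 6; against Right: 9p + 2(1−p) = 7p + 2.
Setting these equal: −4p + 6 = 7p + 2 ⇒ −11p = -4 ⇒ p = 4/11, and the value is (-4)·(4/11) + 6 = 50/11.
For Player II: with q = P(Left), equating T's and B's payoffs gives −7q + 9 = 4q + 2 ⇒ q = 7/11.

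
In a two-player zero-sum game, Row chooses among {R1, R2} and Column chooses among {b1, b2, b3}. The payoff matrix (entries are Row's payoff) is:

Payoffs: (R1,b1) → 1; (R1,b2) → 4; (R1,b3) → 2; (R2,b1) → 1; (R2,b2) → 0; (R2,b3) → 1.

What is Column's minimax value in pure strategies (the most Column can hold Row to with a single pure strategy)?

1

Column maxima: b1 → 1, b2 → 4, b3 → 2.
The smallest of these is 1.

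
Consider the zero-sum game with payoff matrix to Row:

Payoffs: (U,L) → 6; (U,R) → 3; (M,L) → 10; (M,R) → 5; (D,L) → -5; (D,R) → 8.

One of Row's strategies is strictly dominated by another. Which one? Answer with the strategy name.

U

M gives a strictly higher payoff than U against every column: 10 > 6, 5 > 3.
So U is strictly dominated and Row never plays it.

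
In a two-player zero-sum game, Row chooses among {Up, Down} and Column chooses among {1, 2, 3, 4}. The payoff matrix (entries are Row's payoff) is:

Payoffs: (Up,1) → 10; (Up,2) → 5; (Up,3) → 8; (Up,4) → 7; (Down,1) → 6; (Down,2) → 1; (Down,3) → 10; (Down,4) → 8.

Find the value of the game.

5

Row minima: Up → 5, Down → 1; maximin = 5.
Column maxima: 1 → 10, 2 → 5, 3 → 10, 4 → 8; minimax = 5.
Since maximin = minimax = 5, there is a saddle point and the value is 5.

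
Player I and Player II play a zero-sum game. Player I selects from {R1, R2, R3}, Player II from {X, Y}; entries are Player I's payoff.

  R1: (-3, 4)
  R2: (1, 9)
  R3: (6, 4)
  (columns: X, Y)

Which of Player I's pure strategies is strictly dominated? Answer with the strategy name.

R1

R2 gives a strictly higher payoff than R1 against every column: 1 > -3, 9 > 4.
So R1 is strictly dominated and Player I never plays it.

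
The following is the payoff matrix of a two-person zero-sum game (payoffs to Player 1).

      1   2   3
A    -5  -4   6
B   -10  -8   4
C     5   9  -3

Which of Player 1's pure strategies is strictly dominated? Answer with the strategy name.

B

A gives a strictly higher payoff than B against every column: -5 > -10, -4 > -8, 6 > 4.
So B is strictly dominated and Player 1 never plays it.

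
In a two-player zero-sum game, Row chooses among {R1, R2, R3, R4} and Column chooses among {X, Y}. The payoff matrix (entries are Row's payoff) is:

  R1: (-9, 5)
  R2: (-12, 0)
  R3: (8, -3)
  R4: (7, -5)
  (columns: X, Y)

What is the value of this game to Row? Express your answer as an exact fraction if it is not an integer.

13/25

Row minima: R1 → -9, R2 → -12, R3 → -3, R4 → -5; maximin = -3.
Column maxima: X → 8, Y → 5; minimax = 5.
-3 ≠ 5, so there is no saddle point; optimal play is mixed.
R2 is strictly dominated by R1, so Row never plays it.
R4 is strictly dominated by R3, so Row never plays it.
On the remaining 2×2 (R1, R3 vs X, Y):
Let Row play R1 with probability p. Expected payoff against X: (-9)p + 8(1−p) = −17p + 8; against Y: 5p + (-3)(1−p) = 8p − 3.
Setting these equal: −17p + 8 = 8p − 3 ⇒ −25p = -11 ⇒ p = 11/25, and the value is (-17)·(11/25) + 8 = 13/25.
For Column: with q = P(X), equating R1's and R3's payoffs gives −14q + 5 = 11q − 3 ⇒ q = 8/25.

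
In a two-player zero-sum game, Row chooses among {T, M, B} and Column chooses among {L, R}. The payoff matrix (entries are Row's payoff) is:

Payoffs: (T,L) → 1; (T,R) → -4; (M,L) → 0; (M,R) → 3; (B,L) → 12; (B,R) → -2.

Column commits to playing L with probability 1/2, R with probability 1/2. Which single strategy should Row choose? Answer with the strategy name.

B

Expected payoff of T: (1/2)·1 + (1/2)·(-4) = -3/2.
Expected payoff of M: (1/2)·0 + (1/2)·3 = 3/2.
Expected payoff of B: (1/2)·12 + (1/2)·(-2) = 5.
The largest is 5, so Row's best response is B.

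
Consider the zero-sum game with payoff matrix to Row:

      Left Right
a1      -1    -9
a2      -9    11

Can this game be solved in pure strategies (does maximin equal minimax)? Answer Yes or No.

No

Row minima: a1 → -9, a2 → -9; maximin = -9.
Column maxima: Left → -1, Right → 11; minimax = -1.
-9 ≠ -1, so no pure-strategy equilibrium exists.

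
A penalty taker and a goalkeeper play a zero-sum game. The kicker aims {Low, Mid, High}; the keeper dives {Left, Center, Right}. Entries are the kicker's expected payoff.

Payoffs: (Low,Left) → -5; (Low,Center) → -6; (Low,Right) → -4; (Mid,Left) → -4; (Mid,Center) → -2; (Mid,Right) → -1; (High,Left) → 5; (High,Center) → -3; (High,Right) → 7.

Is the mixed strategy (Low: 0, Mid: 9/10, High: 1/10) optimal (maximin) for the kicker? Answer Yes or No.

Against Left this mix gives (9/10)·(-4) + (1/10)·5 = -31/10.
Against Center this mix gives (9/10)·(-2) + (1/10)·(-3) = -21/10.
Against Right this mix gives (9/10)·(-1) + (1/10)·7 = -1/5.
The keeper will play Left, holding the kicker to -31/10. Shifting weight toward the row that does better against Left would raise this floor (the equalizing mix achieves -11/5 against both Left and Center), so the proposed strategy is not optimal.

No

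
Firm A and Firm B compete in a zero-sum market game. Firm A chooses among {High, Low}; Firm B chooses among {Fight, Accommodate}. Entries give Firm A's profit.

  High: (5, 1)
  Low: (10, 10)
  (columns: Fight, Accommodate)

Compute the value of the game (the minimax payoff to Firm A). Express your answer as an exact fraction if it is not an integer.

Row minima: High → 1, Low → 10; maximin = 10.
Column maxima: Fight → 10, Accommodate → 10; minimax = 10.
Since maximin = minimax = 10, there is a saddle point and the value is 10.

10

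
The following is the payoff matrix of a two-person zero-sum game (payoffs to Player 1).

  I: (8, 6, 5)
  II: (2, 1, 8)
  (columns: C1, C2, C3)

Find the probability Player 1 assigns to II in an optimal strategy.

Row minima: I → 5, II → 1; maximin = 5.
Column maxima: C1 → 8, C2 → 6, C3 → 8; minimax = 6.
5 ≠ 6, so there is no saddle point; optimal play is mixed.
C1 is strictly dominated by C2 (it gives Player 1 strictly more in every row), so Player 2 never plays it.
On the remaining 2×2 (I, II vs C2, C3):
Let Player 1 play I with probability p. Expected payoff against C2: 6p + 1(1−p) = 5p + 1; against C3: 5p + 8(1−p) = −3p + 8.
Setting these equal: 5p + 1 = −3p + 8 ⇒ 8p = 7 ⇒ p = 7/8, and the value is (5)·(7/8) + 1 = 43/8.
For Player 2: with q = P(C2), equating I's and II's payoffs gives q + 5 = −7q + 8 ⇒ q = 3/8.

1/8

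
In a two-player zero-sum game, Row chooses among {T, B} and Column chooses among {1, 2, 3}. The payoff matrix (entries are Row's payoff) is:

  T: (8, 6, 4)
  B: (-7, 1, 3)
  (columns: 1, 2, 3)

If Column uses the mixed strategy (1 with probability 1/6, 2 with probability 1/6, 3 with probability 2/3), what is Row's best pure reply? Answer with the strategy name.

T

Expected payoff of T: (1/6)·8 + (1/6)·6 + (2/3)·4 = 5.
Expected payoff of B: (1/6)·(-7) + (1/6)·1 + (2/3)·3 = 1.
The largest is 5, so Row's best response is T.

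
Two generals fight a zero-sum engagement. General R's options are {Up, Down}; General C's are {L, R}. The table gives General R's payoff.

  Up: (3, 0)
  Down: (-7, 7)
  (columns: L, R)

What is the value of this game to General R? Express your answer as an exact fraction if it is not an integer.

21/17

Row minima: Up → 0, Down → -7; maximin = 0.
Column maxima: L → 3, R → 7; minimax = 3.
0 ≠ 3, so there is no saddle point; optimal play is mixed.
Let General R play Up with probability p. Expected payoff against L: 3p + (-7)(1−p) = 10p − 7; against R: 0p + 7(1−p) = −7p + 7.
Setting these equal: 10p − 7 = −7p + 7 ⇒ 17p = 14 ⇒ p = 14/17, and the value is (10)·(14/17) − 7 = 21/17.
For General C: with q = P(L), equating Up's and Down's payoffs gives 3q = −14q + 7 ⇒ q = 7/17.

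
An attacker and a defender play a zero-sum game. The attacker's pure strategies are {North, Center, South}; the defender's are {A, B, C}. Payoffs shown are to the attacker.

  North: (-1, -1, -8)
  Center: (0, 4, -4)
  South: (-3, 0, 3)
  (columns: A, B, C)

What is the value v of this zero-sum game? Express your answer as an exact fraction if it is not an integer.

Row minima: North → -8, Center → -4, South → -3; maximin = -3.
Column maxima: A → 0, B → 4, C → 3; minimax = 0.
-3 ≠ 0, so there is no saddle point; optimal play is mixed.
North is strictly dominated by Center, so the attacker never plays it.
With North eliminated, B is strictly dominated by A (it gives the attacker strictly more in every remaining row), so the defender never plays it.
On the remaining 2×2 (Center, South vs A, C):
Let the attacker play Center with probability p. Expected payoff against A: 0p + (-3)(1−p) = 3p − 3; against C: (-4)p + 3(1−p) = −7p + 3.
Setting these equal: 3p − 3 = −7p + 3 ⇒ 10p = 6 ⇒ p = 3/5, and the value is (3)·(3/5) − 3 = -6/5.
For the defender: with q = P(A), equating Center's and South's payoffs gives 4q − 4 = −6q + 3 ⇒ q = 7/10.

-6/5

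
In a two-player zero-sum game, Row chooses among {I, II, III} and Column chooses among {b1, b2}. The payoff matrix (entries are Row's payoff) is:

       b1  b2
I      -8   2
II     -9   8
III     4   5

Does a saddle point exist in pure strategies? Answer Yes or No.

Yes

Row minima: I → -8, II → -9, III → 4; maximin = 4.
Column maxima: b1 → 4, b2 → 8; minimax = 4.
maximin = minimax = 4, so a saddle point exists.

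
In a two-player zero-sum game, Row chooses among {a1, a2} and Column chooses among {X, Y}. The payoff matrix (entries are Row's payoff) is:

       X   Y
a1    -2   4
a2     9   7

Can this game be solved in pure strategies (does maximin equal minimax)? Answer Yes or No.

Row minima: a1 → -2, a2 → 7; maximin = 7.
Column maxima: X → 9, Y → 7; minimax = 7.
maximin = minimax = 7, so a saddle point exists.

Yes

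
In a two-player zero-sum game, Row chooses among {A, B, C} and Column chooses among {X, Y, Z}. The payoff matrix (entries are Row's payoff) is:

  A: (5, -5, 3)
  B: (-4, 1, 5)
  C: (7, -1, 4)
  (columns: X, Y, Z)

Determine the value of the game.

3/13

Row minima: A → -5, B → -4, C → -1; maximin = -1.
Column maxima: X → 7, Y → 1, Z → 5; minimax = 1.
-1 ≠ 1, so there is no saddle point; optimal play is mixed.
A is strictly dominated by C, so Row never plays it.
Z is strictly dominated by Y (it gives Row strictly more in every row), so Column never plays it.
On the remaining 2×2 (B, C vs X, Y):
Let Row play B with probability p. Expected payoff against X: (-4)p + 7(1−p) = −11p + 7; against Y: 1p + (-1)(1−p) = 2p − 1.
Setting these equal: −11p + 7 = 2p − 1 ⇒ −13p = -8 ⇒ p = 8/13, and the value is (-11)·(8/13) + 7 = 3/13.
For Column: with q = P(X), equating B's and C's payoffs gives −5q + 1 = 8q − 1 ⇒ q = 2/13.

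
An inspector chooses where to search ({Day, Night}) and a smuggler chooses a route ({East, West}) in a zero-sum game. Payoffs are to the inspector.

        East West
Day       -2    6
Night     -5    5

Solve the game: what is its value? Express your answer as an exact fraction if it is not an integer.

Row minima: Day → -2, Night → -5; maximin = -2.
Column maxima: East → -2, West → 6; minimax = -2.
Since maximin = minimax = -2, there is a saddle point and the value is -2.

-2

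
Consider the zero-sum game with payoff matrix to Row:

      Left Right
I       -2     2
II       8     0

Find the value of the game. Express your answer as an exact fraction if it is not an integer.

4/3

Row minima: I → -2, II → 0; maximin = 0.
Column maxima: Left → 8, Right → 2; minimax = 2.
0 ≠ 2, so there is no saddle point; optimal play is mixed.
Let Row play I with probability p. Expected payoff against Left: (-2)p + 8(1−p) = −10p + 8; against Right: 2p + 0(1−p) = 2p.
Setting these equal: −10p + 8 = 2p ⇒ −12p = -8 ⇒ p = 2/3, and the value is (-10)·(2/3) + 8 = 4/3.
For Column: with q = P(Left), equating I's and II's payoffs gives −4q + 2 = 8q ⇒ q = 1/6.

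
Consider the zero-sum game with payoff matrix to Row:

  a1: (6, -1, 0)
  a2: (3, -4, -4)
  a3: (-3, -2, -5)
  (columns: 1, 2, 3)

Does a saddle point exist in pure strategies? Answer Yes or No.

Yes

Row minima: a1 → -1, a2 → -4, a3 → -5; maximin = -1.
Column maxima: 1 → 6, 2 → -1, 3 → 0; minimax = -1.
maximin = minimax = -1, so a saddle point exists.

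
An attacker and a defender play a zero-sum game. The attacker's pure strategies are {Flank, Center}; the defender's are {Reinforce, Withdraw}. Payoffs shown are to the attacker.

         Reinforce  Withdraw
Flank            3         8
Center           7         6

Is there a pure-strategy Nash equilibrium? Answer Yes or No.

No

Row minima: Flank → 3, Center → 6; maximin = 6.
Column maxima: Reinforce → 7, Withdraw → 8; minimax = 7.
6 ≠ 7, so no pure-strategy equilibrium exists.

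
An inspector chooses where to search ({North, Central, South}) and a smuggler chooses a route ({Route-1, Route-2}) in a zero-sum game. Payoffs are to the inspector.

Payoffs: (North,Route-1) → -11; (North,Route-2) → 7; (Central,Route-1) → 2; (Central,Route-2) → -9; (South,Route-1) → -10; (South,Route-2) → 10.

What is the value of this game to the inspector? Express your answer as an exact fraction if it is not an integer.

-70/31

Row minima: North → -11, Central → -9, South → -10; maximin = -9.
Column maxima: Route-1 → 2, Route-2 → 10; minimax = 2.
-9 ≠ 2, so there is no saddle point; optimal play is mixed.
North is strictly dominated by South, so the inspector never plays it.
On the remaining 2×2 (Central, South vs Route-1, Route-2):
Let the inspector play Central with probability p. Expected payoff against Route-1: 2p + (-10)(1−p) = 12p − 10; against Route-2: (-9)p + 10(1−p) = −19p + 10.
Setting these equal: 12p − 10 = −19p + 10 ⇒ 31p = 20 ⇒ p = 20/31, and the value is (12)·(20/31) − 10 = -70/31.
For the smuggler: with q = P(Route-1), equating Central's and South's payoffs gives 11q − 9 = −20q + 10 ⇒ q = 19/31.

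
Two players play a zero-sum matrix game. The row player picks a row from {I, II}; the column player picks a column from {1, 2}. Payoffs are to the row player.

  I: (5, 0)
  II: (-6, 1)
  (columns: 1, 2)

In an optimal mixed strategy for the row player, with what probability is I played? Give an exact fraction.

Row minima: I → 0, II → -6; maximin = 0.
Column maxima: 1 → 5, 2 → 1; minimax = 1.
0 ≠ 1, so there is no saddle point; optimal play is mixed.
Let the row player play I with probability p. Expected payoff against 1: 5p + (-6)(1−p) = 11p − 6; against 2: 0p + 1(1−p) = −p + 1.
Setting these equal: 11p − 6 = −p + 1 ⇒ 12p = 7 ⇒ p = 7/12, and the value is (11)·(7/12) − 6 = 5/12.
For the column player: with q = P(1), equating I's and II's payoffs gives 5q = −7q + 1 ⇒ q = 1/12.

7/12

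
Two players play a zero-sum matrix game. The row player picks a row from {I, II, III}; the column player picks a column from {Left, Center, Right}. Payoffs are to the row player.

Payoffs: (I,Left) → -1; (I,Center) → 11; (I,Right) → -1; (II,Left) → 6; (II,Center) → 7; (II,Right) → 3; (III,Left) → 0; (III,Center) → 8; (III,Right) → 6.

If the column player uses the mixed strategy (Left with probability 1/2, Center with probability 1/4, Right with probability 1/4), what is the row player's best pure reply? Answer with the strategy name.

Expected payoff of I: (1/2)·(-1) + (1/4)·11 + (1/4)·(-1) = 2.
Expected payoff of II: (1/2)·6 + (1/4)·7 + (1/4)·3 = 11/2.
Expected payoff of III: (1/2)·0 + (1/4)·8 + (1/4)·6 = 7/2.
The largest is 11/2, so the row player's best response is II.

II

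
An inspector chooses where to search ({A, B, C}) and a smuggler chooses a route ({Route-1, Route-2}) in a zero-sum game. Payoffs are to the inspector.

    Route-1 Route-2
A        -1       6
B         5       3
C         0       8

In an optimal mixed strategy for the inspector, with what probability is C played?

Row minima: A → -1, B → 3, C → 0; maximin = 3.
Column maxima: Route-1 → 5, Route-2 → 8; minimax = 5.
3 ≠ 5, so there is no saddle point; optimal play is mixed.
A is strictly dominated by C, so the inspector never plays it.
On the remaining 2×2 (B, C vs Route-1, Route-2):
Let the inspector play B with probability p. Expected payoff against Route-1: 5p + 0(1−p) = 5p; against Route-2: 3p + 8(1−p) = −5p + 8.
Setting these equal: 5p = −5p + 8 ⇒ 10p = 8 ⇒ p = 4/5, and the value is (5)·(4/5) = 4.
For the smuggler: with q = P(Route-1), equating B's and C's payoffs gives 2q + 3 = −8q + 8 ⇒ q = 1/2.

1/5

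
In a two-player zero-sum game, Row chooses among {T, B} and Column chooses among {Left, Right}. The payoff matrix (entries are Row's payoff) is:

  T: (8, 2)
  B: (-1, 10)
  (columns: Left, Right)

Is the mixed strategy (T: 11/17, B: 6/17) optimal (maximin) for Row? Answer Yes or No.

Against Left this mix gives (11/17)·8 + (6/17)·(-1) = 82/17.
Against Right this mix gives (11/17)·2 + (6/17)·10 = 82/17.
All of Column's active replies (Left, Right) yield 82/17, and no column does worse for Row. The mix makes Column indifferent and guarantees 82/17, so it is optimal.

Yes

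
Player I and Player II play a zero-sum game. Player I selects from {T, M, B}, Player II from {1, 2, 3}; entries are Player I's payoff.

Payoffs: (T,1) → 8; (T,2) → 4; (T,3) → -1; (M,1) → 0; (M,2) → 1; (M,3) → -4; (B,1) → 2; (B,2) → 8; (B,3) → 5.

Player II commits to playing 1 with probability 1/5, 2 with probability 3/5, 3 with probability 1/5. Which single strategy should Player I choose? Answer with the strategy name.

B

Expected payoff of T: (1/5)·8 + (3/5)·4 + (1/5)·(-1) = 19/5.
Expected payoff of M: (1/5)·0 + (3/5)·1 + (1/5)·(-4) = -1/5.
Expected payoff of B: (1/5)·2 + (3/5)·8 + (1/5)·5 = 31/5.
The largest is 31/5, so Player I's best response is B.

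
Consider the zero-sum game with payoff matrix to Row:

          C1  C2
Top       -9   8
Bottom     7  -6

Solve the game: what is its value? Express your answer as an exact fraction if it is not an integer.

1/15

Row minima: Top → -9, Bottom → -6; maximin = -6.
Column maxima: C1 → 7, C2 → 8; minimax = 7.
-6 ≠ 7, so there is no saddle point; optimal play is mixed.
Let Row play Top with probability p. Expected payoff against C1: (-9)p + 7(1−p) = −16p + 7; against C2: 8p + (-6)(1−p) = 14p − 6.
Setting these equal: −16p + 7 = 14p − 6 ⇒ −30p = -13 ⇒ p = 13/30, and the value is (-16)·(13/30) + 7 = 1/15.
For Column: with q = P(C1), equating Top's and Bottom's payoffs gives −17q + 8 = 13q − 6 ⇒ q = 7/15.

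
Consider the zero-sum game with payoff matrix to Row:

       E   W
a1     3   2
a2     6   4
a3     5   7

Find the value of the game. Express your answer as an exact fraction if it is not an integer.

Row minima: a1 → 2, a2 → 4, a3 → 5; maximin = 5.
Column maxima: E → 6, W → 7; minimax = 6.
5 ≠ 6, so there is no saddle point; optimal play is mixed.
a1 is strictly dominated by a2, so Row never plays it.
On the remaining 2×2 (a2, a3 vs E, W):
Let Row play a2 with probability p. Expected payoff against E: 6p + 5(1−p) = p + 5; against W: 4p + 7(1−p) = −3p + 7.
Setting these equal: p + 5 = −3p + 7 ⇒ 4p = 2 ⇒ p = 1/2, and the value is (1)·(1/2) + 5 = 11/2.
For Column: with q = P(E), equating a2's and a3's payoffs gives 2q + 4 = −2q + 7 ⇒ q = 3/4.

11/2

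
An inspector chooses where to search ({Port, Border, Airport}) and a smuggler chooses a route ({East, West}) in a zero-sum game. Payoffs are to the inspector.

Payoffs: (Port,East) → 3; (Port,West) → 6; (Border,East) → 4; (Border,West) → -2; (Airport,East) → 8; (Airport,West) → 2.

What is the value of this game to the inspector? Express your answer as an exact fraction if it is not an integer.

Row minima: Port → 3, Border → -2, Airport → 2; maximin = 3.
Column maxima: East → 8, West → 6; minimax = 6.
3 ≠ 6, so there is no saddle point; optimal play is mixed.
Border is strictly dominated by Airport, so the inspector never plays it.
On the remaining 2×2 (Port, Airport vs East, West):
Let the inspector play Port with probability p. Expected payoff against East: 3p + 8(1−p) = −5p + 8; against West: 6p + 2(1−p) = 4p + 2.
Setting these equal: −5p + 8 = 4p + 2 ⇒ −9p = -6 ⇒ p = 2/3, and the value is (-5)·(2/3) + 8 = 14/3.
For the smuggler: with q = P(East), equating Port's and Airport's payoffs gives −3q + 6 = 6q + 2 ⇒ q = 4/9.

14/3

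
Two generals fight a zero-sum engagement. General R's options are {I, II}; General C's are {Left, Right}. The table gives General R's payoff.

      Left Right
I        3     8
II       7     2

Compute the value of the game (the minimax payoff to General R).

Row minima: I → 3, II → 2; maximin = 3.
Column maxima: Left → 7, Right → 8; minimax = 7.
3 ≠ 7, so there is no saddle point; optimal play is mixed.
Let General R play I with probability p. Expected payoff against Left: 3p + 7(1−p) = −4p + 7; against Right: 8p + 2(1−p) = 6p + 2.
Setting these equal: −4p + 7 = 6p + 2 ⇒ −10p = -5 ⇒ p = 1/2, and the value is (-4)·(1/2) + 7 = 5.
For General C: with q = P(Left), equating I's and II's payoffs gives −5q + 8 = 5q + 2 ⇒ q = 3/5.

5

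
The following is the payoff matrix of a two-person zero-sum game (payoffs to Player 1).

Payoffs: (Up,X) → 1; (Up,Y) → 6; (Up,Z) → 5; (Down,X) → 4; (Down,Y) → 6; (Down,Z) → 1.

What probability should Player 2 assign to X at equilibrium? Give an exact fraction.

Row minima: Up → 1, Down → 1; maximin = 1.
Column maxima: X → 4, Y → 6, Z → 5; minimax = 4.
1 ≠ 4, so there is no saddle point; optimal play is mixed.
Y is strictly dominated by X (it gives Player 1 strictly more in every row), so Player 2 never plays it.
On the remaining 2×2 (Up, Down vs X, Z):
Let Player 1 play Up with probability p. Expected payoff against X: 1p + 4(1−p) = −3p + 4; against Z: 5p + 1(1−p) = 4p + 1.
Setting these equal: −3p + 4 = 4p + 1 ⇒ −7p = -3 ⇒ p = 3/7, and the value is (-3)·(3/7) + 4 = 19/7.
For Player 2: with q = P(X), equating Up's and Down's payoffs gives −4q + 5 = 3q + 1 ⇒ q = 4/7.

4/7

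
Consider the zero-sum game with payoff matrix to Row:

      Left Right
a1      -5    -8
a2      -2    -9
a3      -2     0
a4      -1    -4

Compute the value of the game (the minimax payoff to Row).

Row minima: a1 → -8, a2 → -9, a3 → -2, a4 → -4; maximin = -2.
Column maxima: Left → -1, Right → 0; minimax = -1.
-2 ≠ -1, so there is no saddle point; optimal play is mixed.
a1 is strictly dominated by a3, so Row never plays it.
a2 is strictly dominated by a4, so Row never plays it.
On the remaining 2×2 (a3, a4 vs Left, Right):
Let Row play a3 with probability p. Expected payoff against Left: (-2)p + (-1)(1−p) = −p − 1; against Right: 0p + (-4)(1−p) = 4p − 4.
Setting these equal: −p − 1 = 4p − 4 ⇒ −5p = -3 ⇒ p = 3/5, and the value is (-1)·(3/5) − 1 = -8/5.
For Column: with q = P(Left), equating a3's and a4's payoffs gives −2q = 3q − 4 ⇒ q = 4/5.

-8/5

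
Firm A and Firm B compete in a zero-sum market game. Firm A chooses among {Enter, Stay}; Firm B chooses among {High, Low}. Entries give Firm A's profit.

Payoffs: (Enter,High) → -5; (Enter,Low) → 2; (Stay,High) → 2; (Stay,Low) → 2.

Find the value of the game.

2

Row minima: Enter → -5, Stay → 2; maximin = 2.
Column maxima: High → 2, Low → 2; minimax = 2.
Since maximin = minimax = 2, there is a saddle point and the value is 2.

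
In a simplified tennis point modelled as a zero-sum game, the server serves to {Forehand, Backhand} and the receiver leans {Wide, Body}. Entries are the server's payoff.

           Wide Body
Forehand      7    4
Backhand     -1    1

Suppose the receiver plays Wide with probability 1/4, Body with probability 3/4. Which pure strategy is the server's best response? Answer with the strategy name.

Expected payoff of Forehand: (1/4)·7 + (3/4)·4 = 19/4.
Expected payoff of Backhand: (1/4)·(-1) + (3/4)·1 = 1/2.
The largest is 19/4, so the server's best response is Forehand.

Forehand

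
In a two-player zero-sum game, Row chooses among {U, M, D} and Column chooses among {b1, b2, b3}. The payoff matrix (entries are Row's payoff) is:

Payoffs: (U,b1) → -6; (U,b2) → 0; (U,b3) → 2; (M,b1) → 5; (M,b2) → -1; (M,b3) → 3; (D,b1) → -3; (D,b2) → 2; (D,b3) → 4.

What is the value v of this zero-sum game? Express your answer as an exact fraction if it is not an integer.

Row minima: U → -6, M → -1, D → -3; maximin = -1.
Column maxima: b1 → 5, b2 → 2, b3 → 4; minimax = 2.
-1 ≠ 2, so there is no saddle point; optimal play is mixed.
U is strictly dominated by D, so Row never plays it.
b3 is strictly dominated by b2 (it gives Row strictly more in every row), so Column never plays it.
On the remaining 2×2 (M, D vs b1, b2):
Let Row play M with probability p. Expected payoff against b1: 5p + (-3)(1−p) = 8p − 3; against b2: (-1)p + 2(1−p) = −3p + 2.
Setting these equal: 8p − 3 = −3p + 2 ⇒ 11p = 5 ⇒ p = 5/11, and the value is (8)·(5/11) − 3 = 7/11.
For Column: with q = P(b1), equating M's and D's payoffs gives 6q − 1 = −5q + 2 ⇒ q = 3/11.

7/11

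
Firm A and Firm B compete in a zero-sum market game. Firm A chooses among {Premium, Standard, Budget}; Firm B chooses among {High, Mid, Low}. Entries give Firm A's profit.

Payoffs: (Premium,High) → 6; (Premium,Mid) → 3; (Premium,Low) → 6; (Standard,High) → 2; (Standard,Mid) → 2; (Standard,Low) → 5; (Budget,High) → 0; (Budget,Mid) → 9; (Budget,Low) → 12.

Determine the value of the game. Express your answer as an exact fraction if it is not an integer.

9/2

Row minima: Premium → 3, Standard → 2, Budget → 0; maximin = 3.
Column maxima: High → 6, Mid → 9, Low → 12; minimax = 6.
3 ≠ 6, so there is no saddle point; optimal play is mixed.
Standard is strictly dominated by Premium, so Firm A never plays it.
Low is strictly dominated by Mid (it gives Firm A strictly more in every row), so Firm B never plays it.
On the remaining 2×2 (Premium, Budget vs High, Mid):
Let Firm A play Premium with probability p. Expected payoff against High: 6p + 0(1−p) = 6p; against Mid: 3p + 9(1−p) = −6p + 9.
Setting these equal: 6p = −6p + 9 ⇒ 12p = 9 ⇒ p = 3/4, and the value is (6)·(3/4) = 9/2.
For Firm B: with q = P(High), equating Premium's and Budget's payoffs gives 3q + 3 = −9q + 9 ⇒ q = 1/2.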